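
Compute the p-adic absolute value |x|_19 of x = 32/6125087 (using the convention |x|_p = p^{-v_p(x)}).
|32/6125087|_19 = 130321

Step 1 — compute v_19(x) by factoring powers of 19 out of the numerator and denominator: v_19(32/6125087) = -4. Step 2 — apply |x|_p = p^{-v_p(x)} = 19^{4} = 130321.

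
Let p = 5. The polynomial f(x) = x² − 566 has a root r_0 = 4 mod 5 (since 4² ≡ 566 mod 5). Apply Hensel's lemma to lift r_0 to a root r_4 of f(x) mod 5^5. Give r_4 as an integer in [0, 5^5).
r_4 = 2729 (mod 3125)

Hensel's recurrence: r_{i+1} = r_i − f(r_i)·(f′(r_i))^{-1} mod 5^{i+2}, with f′(x) = 2x. Iterate:
  r_0 = 4 (mod 5)
  r_1 = 4 (mod 25)
  r_2 = 104 (mod 125)
  r_3 = 229 (mod 625)
  r_4 = 2729 (mod 3125)
Final: r_4 = 2729, and one checks f(r_4) ≡ 0 mod 5^5.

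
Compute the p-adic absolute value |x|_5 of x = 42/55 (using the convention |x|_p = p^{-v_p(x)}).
|42/55|_5 = 5

Step 1 — compute v_5(x) by factoring powers of 5 out of the numerator and denominator: v_5(42/55) = -1. Step 2 — apply |x|_p = p^{-v_p(x)} = 5^{1} = 5.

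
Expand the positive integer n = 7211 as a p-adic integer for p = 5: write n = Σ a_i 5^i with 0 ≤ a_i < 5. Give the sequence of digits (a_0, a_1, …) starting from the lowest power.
(a_0, a_1, …) = (1, 2, 3, 2, 1, 2)

Repeated division by 5 gives the digits low-to-high: 7211 = 1 + 2·5^1 + 3·5^2 + 2·5^3 + 1·5^4 + 2·5^5. Digit sequence: (1, 2, 3, 2, 1, 2).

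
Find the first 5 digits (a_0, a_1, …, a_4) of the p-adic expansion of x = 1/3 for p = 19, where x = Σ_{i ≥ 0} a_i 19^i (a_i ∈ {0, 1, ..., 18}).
(a_0, …, a_4) = (13, 12, 12, 12, 12)

v_19(1/3) = 0 (numerator and denominator both coprime to 19), so x ∈ ℤ_19^×. Compute digits iteratively via a_i = x_i mod 19, x_{i+1} = (x_i − a_i)/19, with x_0 = x:
  x_0 = 1/3;  a_0 = 13;  x_1 = (x_0 − 13)/19 = -2/3
  x_1 = -2/3;  a_1 = 12;  x_2 = (x_1 − 12)/19 = -2/3
  x_2 = -2/3;  a_2 = 12;  x_3 = (x_2 − 12)/19 = -2/3
  x_3 = -2/3;  a_3 = 12;  x_4 = (x_3 − 12)/19 = -2/3
  x_4 = -2/3;  a_4 = 12;  x_5 = (x_4 − 12)/19 = -2/3
Digits: (13, 12, 12, 12, 12).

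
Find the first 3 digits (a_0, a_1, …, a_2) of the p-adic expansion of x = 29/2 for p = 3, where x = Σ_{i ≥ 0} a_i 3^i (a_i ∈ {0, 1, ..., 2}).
(a_0, …, a_2) = (1, 0, 0)

v_3(29/2) = 0 (numerator and denominator both coprime to 3), so x ∈ ℤ_3^×. Compute digits iteratively via a_i = x_i mod 3, x_{i+1} = (x_i − a_i)/3, with x_0 = x:
  x_0 = 29/2;  a_0 = 1;  x_1 = (x_0 − 1)/3 = 9/2
  x_1 = 9/2;  a_1 = 0;  x_2 = (x_1 − 0)/3 = 3/2
  x_2 = 3/2;  a_2 = 0;  x_3 = (x_2 − 0)/3 = 1/2
Digits: (1, 0, 0).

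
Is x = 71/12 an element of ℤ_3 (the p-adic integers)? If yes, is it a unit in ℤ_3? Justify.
x ∉ ℤ_3 (v_3(x) = -1 < 0)

ℤ_3 = {x ∈ ℚ_3 : v_3(x) ≥ 0} and ℤ_3^× = {x ∈ ℤ_3 : v_3(x) = 0}. Here v_3(71/12) = v_3(num) − v_3(den) = -1; compare against these criteria.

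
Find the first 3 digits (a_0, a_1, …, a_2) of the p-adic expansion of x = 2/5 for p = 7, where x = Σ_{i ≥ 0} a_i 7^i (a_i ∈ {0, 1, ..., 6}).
(a_0, …, a_2) = (6, 2, 1)

v_7(2/5) = 0 (numerator and denominator both coprime to 7), so x ∈ ℤ_7^×. Compute digits iteratively via a_i = x_i mod 7, x_{i+1} = (x_i − a_i)/7, with x_0 = x:
  x_0 = 2/5;  a_0 = 6;  x_1 = (x_0 − 6)/7 = -4/5
  x_1 = -4/5;  a_1 = 2;  x_2 = (x_1 − 2)/7 = -2/5
  x_2 = -2/5;  a_2 = 1;  x_3 = (x_2 − 1)/7 = -1/5
Digits: (6, 2, 1).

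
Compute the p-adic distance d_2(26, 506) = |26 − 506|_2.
d_2(26, 506) = 1/32

Step 1 — x − y = 26 − 506 = -480. Step 2 — v_2(-480) = 5 (factor: -480 = −(2^5 · 15); the sign does not affect v_p). Step 3 — |x − y|_2 = 2^{-5} = 1/32.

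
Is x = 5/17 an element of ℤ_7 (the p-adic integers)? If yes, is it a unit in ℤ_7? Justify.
x ∈ ℤ_7^× (unit); v_7(x) = 0

ℤ_7 = {x ∈ ℚ_7 : v_7(x) ≥ 0} and ℤ_7^× = {x ∈ ℤ_7 : v_7(x) = 0}. Here v_7(5/17) = v_7(num) − v_7(den) = 0; compare against these criteria.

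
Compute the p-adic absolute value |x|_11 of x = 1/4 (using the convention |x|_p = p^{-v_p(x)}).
|1/4|_11 = 1

Step 1 — compute v_11(x) by factoring powers of 11 out of the numerator and denominator: v_11(1/4) = 0. Step 2 — apply |x|_p = p^{-v_p(x)} = 11^{0} = 1.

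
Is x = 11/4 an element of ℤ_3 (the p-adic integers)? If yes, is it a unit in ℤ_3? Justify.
x ∈ ℤ_3^× (unit); v_3(x) = 0

ℤ_3 = {x ∈ ℚ_3 : v_3(x) ≥ 0} and ℤ_3^× = {x ∈ ℤ_3 : v_3(x) = 0}. Here v_3(11/4) = v_3(num) − v_3(den) = 0; compare against these criteria.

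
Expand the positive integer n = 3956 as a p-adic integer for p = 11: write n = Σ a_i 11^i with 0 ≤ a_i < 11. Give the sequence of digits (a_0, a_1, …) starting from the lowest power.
(a_0, a_1, …) = (7, 7, 10, 2)

Repeated division by 11 gives the digits low-to-high: 3956 = 7 + 7·11^1 + 10·11^2 + 2·11^3. Digit sequence: (7, 7, 10, 2).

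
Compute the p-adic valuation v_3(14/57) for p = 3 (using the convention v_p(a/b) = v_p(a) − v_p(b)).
v_3(14/57) = -1

Factor powers of 3 from the numerator and denominator of the reduced fraction: 14 = 3^0 · 14 and 57 = 3^1 · 19. Apply v_p(a/b) = v_p(a) − v_p(b): v_3(14/57) = 0 − 1 = -1.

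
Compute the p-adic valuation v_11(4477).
v_11(4477) = 2

v_11(n) is the largest exponent k such that 11^k divides n. Factor out: 4477 = 11^2 · 37. (Sign doesn't affect v_p.) So v_11(4477) = 2.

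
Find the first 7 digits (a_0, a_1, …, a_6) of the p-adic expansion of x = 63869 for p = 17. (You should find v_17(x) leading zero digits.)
(a_0, …, a_6) = (0, 0, 0, 13, 0, 0, 0)

v_17(63869) = 3, so a_0 = ... = a_2 = 0. Factor out: x = 17^3 · u with u = 13 a unit in ℤ_17. Expand u iteratively via a_{v+i} = u_i mod 17, u_{i+1} = (u_i − a_{v+i})/17:
  u_0 = 13;  a_3 = 13;  u_1 = (u_0 − 13)/17 = 0
  u_1 = 0;  a_4 = 0;  u_2 = (u_1 − 0)/17 = 0
  u_2 = 0;  a_5 = 0;  u_3 = (u_2 − 0)/17 = 0
  u_3 = 0;  a_6 = 0;  u_4 = (u_3 − 0)/17 = 0
Digits: (0, 0, 0, 13, 0, 0, 0).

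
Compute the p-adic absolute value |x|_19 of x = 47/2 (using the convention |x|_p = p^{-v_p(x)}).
|47/2|_19 = 1

Step 1 — compute v_19(x) by factoring powers of 19 out of the numerator and denominator: v_19(47/2) = 0. Step 2 — apply |x|_p = p^{-v_p(x)} = 19^{0} = 1.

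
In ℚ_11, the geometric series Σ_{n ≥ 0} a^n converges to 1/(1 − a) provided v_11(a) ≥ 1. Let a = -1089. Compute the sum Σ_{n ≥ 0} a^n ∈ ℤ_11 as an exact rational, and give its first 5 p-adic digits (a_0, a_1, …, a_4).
Σ a^n = 1/(1 − a) = 1/1090;  first 5 digits = (1, 0, 2, 10, 3)

v_11(a) = 2 ≥ 1, so the series converges in ℤ_11 to 1/(1 − a) = 1/(1 − (-1089)) = 1/1090. Expand this rational in ℤ_11: compute digits iteratively via d_i = x_i mod 11, x_{i+1} = (x_i − d_i)/11. The first 5 digits are (1, 0, 2, 10, 3).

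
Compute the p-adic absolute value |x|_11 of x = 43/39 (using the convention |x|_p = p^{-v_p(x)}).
|43/39|_11 = 1

Step 1 — compute v_11(x) by factoring powers of 11 out of the numerator and denominator: v_11(43/39) = 0. Step 2 — apply |x|_p = p^{-v_p(x)} = 11^{0} = 1.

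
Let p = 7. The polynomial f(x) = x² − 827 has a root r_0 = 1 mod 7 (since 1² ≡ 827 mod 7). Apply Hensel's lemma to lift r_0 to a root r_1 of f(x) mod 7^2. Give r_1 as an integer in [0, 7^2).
r_1 = 22 (mod 49)

Hensel's recurrence: r_{i+1} = r_i − f(r_i)·(f′(r_i))^{-1} mod 7^{i+2}, with f′(x) = 2x. Iterate:
  r_0 = 1 (mod 7)
  r_1 = 22 (mod 49)
Final: r_1 = 22, and one checks f(r_1) ≡ 0 mod 7^2.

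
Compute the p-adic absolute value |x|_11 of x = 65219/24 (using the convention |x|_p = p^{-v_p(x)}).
|65219/24|_11 = 1/1331

Step 1 — compute v_11(x) by factoring powers of 11 out of the numerator and denominator: v_11(65219/24) = 3. Step 2 — apply |x|_p = p^{-v_p(x)} = 11^{-3} = 1/1331.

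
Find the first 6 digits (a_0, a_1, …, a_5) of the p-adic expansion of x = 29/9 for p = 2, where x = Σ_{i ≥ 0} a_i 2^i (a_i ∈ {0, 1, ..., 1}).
(a_0, …, a_5) = (1, 0, 1, 0, 1, 1)

v_2(29/9) = 0 (numerator and denominator both coprime to 2), so x ∈ ℤ_2^×. Compute digits iteratively via a_i = x_i mod 2, x_{i+1} = (x_i − a_i)/2, with x_0 = x:
  x_0 = 29/9;  a_0 = 1;  x_1 = (x_0 − 1)/2 = 10/9
  x_1 = 10/9;  a_1 = 0;  x_2 = (x_1 − 0)/2 = 5/9
  x_2 = 5/9;  a_2 = 1;  x_3 = (x_2 − 1)/2 = -2/9
  x_3 = -2/9;  a_3 = 0;  x_4 = (x_3 − 0)/2 = -1/9
  x_4 = -1/9;  a_4 = 1;  x_5 = (x_4 − 1)/2 = -5/9
  x_5 = -5/9;  a_5 = 1;  x_6 = (x_5 − 1)/2 = -7/9
Digits: (1, 0, 1, 0, 1, 1).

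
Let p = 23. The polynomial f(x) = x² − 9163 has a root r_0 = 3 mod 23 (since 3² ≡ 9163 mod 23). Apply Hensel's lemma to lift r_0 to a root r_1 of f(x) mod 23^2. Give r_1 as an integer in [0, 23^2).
r_1 = 118 (mod 529)

Hensel's recurrence: r_{i+1} = r_i − f(r_i)·(f′(r_i))^{-1} mod 23^{i+2}, with f′(x) = 2x. Iterate:
  r_0 = 3 (mod 23)
  r_1 = 118 (mod 529)
Final: r_1 = 118, and one checks f(r_1) ≡ 0 mod 23^2.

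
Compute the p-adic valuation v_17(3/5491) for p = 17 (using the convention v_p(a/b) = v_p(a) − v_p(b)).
v_17(3/5491) = -2

Factor powers of 17 from the numerator and denominator of the reduced fraction: 3 = 17^0 · 3 and 5491 = 17^2 · 19. Apply v_p(a/b) = v_p(a) − v_p(b): v_17(3/5491) = 0 − 2 = -2.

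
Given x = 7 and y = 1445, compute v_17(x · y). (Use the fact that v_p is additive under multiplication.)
v_17(10115) = 2

v_p(x) = 0 (factor: 7 = 17^0 · 7); v_p(y) = 2 (factor: 1445 = 17^2 · 5). Additivity: v_p(xy) = v_p(x) + v_p(y) = 0 + 2 = 2. (Direct check: xy = 10115 = 17^2 · (35).)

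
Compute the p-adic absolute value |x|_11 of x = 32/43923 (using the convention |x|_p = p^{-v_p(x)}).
|32/43923|_11 = 14641

Step 1 — compute v_11(x) by factoring powers of 11 out of the numerator and denominator: v_11(32/43923) = -4. Step 2 — apply |x|_p = p^{-v_p(x)} = 11^{4} = 14641.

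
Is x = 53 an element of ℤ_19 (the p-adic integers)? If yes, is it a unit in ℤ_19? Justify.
x ∈ ℤ_19^× (unit); v_19(x) = 0

ℤ_19 = {x ∈ ℚ_19 : v_19(x) ≥ 0} and ℤ_19^× = {x ∈ ℤ_19 : v_19(x) = 0}. Here v_19(53) = v_19(num) − v_19(den) = 0; compare against these criteria.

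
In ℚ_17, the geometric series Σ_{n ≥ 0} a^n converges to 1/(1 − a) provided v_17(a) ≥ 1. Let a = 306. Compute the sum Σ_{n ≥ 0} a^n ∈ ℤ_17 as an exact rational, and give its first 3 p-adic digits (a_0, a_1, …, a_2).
Σ a^n = 1/(1 − a) = -1/305;  first 3 digits = (1, 1, 2)

v_17(a) = 1 ≥ 1, so the series converges in ℤ_17 to 1/(1 − a) = 1/(1 − 306) = -1/305. Expand this rational in ℤ_17: compute digits iteratively via d_i = x_i mod 17, x_{i+1} = (x_i − d_i)/17. The first 3 digits are (1, 1, 2).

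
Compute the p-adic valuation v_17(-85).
v_17(-85) = 1

v_17(n) is the largest exponent k such that 17^k divides n. Factor out: -85 = -17^1 · 5. (Sign doesn't affect v_p.) So v_17(-85) = 1.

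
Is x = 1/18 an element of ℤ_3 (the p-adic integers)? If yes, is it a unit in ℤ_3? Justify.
x ∉ ℤ_3 (v_3(x) = -2 < 0)

ℤ_3 = {x ∈ ℚ_3 : v_3(x) ≥ 0} and ℤ_3^× = {x ∈ ℤ_3 : v_3(x) = 0}. Here v_3(1/18) = v_3(num) − v_3(den) = -2; compare against these criteria.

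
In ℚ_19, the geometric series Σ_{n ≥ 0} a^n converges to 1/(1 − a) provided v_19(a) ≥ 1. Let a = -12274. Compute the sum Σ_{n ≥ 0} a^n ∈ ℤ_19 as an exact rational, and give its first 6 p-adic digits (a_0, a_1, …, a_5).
Σ a^n = 1/(1 − a) = 1/12275;  first 6 digits = (1, 0, 4, 17, 15, 3)

v_19(a) = 2 ≥ 1, so the series converges in ℤ_19 to 1/(1 − a) = 1/(1 − (-12274)) = 1/12275. Expand this rational in ℤ_19: compute digits iteratively via d_i = x_i mod 19, x_{i+1} = (x_i − d_i)/19. The first 6 digits are (1, 0, 4, 17, 15, 3).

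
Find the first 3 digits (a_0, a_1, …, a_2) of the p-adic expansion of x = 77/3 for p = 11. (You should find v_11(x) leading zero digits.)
(a_0, …, a_2) = (0, 6, 7)

v_11(77/3) = 1, so a_0 = ... = a_0 = 0. Factor out: x = 11^1 · u with u = 7/3 a unit in ℤ_11. Expand u iteratively via a_{v+i} = u_i mod 11, u_{i+1} = (u_i − a_{v+i})/11:
  u_0 = 7/3;  a_1 = 6;  u_1 = (u_0 − 6)/11 = -1/3
  u_1 = -1/3;  a_2 = 7;  u_2 = (u_1 − 7)/11 = -2/3
Digits: (0, 6, 7).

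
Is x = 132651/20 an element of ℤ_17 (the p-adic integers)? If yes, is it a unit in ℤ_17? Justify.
x ∈ ℤ_17 but not a unit; v_17(x) = 3 > 0

ℤ_17 = {x ∈ ℚ_17 : v_17(x) ≥ 0} and ℤ_17^× = {x ∈ ℤ_17 : v_17(x) = 0}. Here v_17(132651/20) = v_17(num) − v_17(den) = 3; compare against these criteria.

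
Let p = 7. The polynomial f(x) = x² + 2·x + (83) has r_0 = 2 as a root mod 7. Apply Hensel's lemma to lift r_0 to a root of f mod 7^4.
r_3 = 1808 (mod 2401)

Hensel: r_{i+1} = r_i − f(r_i)·(f′(r_i))^{-1} mod 7^{i+2}, f′(x) = 2x + 2. Iterate:
  r_0 = 2 (mod 7)
  r_1 = 44 (mod 49)
  r_2 = 93 (mod 343)
  r_3 = 1808 (mod 2401)
Final: r = 1808 satisfies f(r) ≡ 0 mod 7^4.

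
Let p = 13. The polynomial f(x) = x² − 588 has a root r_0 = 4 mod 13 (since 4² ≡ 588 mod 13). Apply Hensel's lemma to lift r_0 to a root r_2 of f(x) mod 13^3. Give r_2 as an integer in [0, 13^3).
r_2 = 329 (mod 2197)

Hensel's recurrence: r_{i+1} = r_i − f(r_i)·(f′(r_i))^{-1} mod 13^{i+2}, with f′(x) = 2x. Iterate:
  r_0 = 4 (mod 13)
  r_1 = 160 (mod 169)
  r_2 = 329 (mod 2197)
Final: r_2 = 329, and one checks f(r_2) ≡ 0 mod 13^3.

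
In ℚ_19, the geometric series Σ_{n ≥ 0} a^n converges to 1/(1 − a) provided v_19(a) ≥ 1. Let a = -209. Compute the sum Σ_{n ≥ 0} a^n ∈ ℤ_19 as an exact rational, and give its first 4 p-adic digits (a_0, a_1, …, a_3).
Σ a^n = 1/(1 − a) = 1/210;  first 4 digits = (1, 8, 6, 5)

v_19(a) = 1 ≥ 1, so the series converges in ℤ_19 to 1/(1 − a) = 1/(1 − (-209)) = 1/210. Expand this rational in ℤ_19: compute digits iteratively via d_i = x_i mod 19, x_{i+1} = (x_i − d_i)/19. The first 4 digits are (1, 8, 6, 5).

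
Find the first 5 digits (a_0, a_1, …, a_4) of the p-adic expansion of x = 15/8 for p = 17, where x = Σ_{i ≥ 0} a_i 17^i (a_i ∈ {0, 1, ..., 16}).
(a_0, …, a_4) = (4, 2, 2, 2, 2)

v_17(15/8) = 0 (numerator and denominator both coprime to 17), so x ∈ ℤ_17^×. Compute digits iteratively via a_i = x_i mod 17, x_{i+1} = (x_i − a_i)/17, with x_0 = x:
  x_0 = 15/8;  a_0 = 4;  x_1 = (x_0 − 4)/17 = -1/8
  x_1 = -1/8;  a_1 = 2;  x_2 = (x_1 − 2)/17 = -1/8
  x_2 = -1/8;  a_2 = 2;  x_3 = (x_2 − 2)/17 = -1/8
  x_3 = -1/8;  a_3 = 2;  x_4 = (x_3 − 2)/17 = -1/8
  x_4 = -1/8;  a_4 = 2;  x_5 = (x_4 − 2)/17 = -1/8
Digits: (4, 2, 2, 2, 2).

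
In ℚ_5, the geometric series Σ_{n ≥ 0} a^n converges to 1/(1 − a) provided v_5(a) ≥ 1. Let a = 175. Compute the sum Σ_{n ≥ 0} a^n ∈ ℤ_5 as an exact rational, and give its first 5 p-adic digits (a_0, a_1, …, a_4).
Σ a^n = 1/(1 − a) = -1/174;  first 5 digits = (1, 0, 2, 1, 4)

v_5(a) = 2 ≥ 1, so the series converges in ℤ_5 to 1/(1 − a) = 1/(1 − 175) = -1/174. Expand this rational in ℤ_5: compute digits iteratively via d_i = x_i mod 5, x_{i+1} = (x_i − d_i)/5. The first 5 digits are (1, 0, 2, 1, 4).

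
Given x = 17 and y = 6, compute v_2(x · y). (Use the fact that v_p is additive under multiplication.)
v_2(102) = 1

v_p(x) = 0 (factor: 17 = 2^0 · 17); v_p(y) = 1 (factor: 6 = 2^1 · 3). Additivity: v_p(xy) = v_p(x) + v_p(y) = 0 + 1 = 1. (Direct check: xy = 102 = 2^1 · (51).)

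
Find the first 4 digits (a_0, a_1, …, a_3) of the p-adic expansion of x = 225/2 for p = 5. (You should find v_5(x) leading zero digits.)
(a_0, …, a_3) = (0, 0, 2, 3)

v_5(225/2) = 2, so a_0 = ... = a_1 = 0. Factor out: x = 5^2 · u with u = 9/2 a unit in ℤ_5. Expand u iteratively via a_{v+i} = u_i mod 5, u_{i+1} = (u_i − a_{v+i})/5:
  u_0 = 9/2;  a_2 = 2;  u_1 = (u_0 − 2)/5 = 1/2
  u_1 = 1/2;  a_3 = 3;  u_2 = (u_1 − 3)/5 = -1/2
Digits: (0, 0, 2, 3).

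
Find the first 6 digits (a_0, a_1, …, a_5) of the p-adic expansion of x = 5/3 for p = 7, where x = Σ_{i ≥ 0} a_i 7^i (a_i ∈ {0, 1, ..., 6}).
(a_0, …, a_5) = (4, 2, 2, 2, 2, 2)

v_7(5/3) = 0 (numerator and denominator both coprime to 7), so x ∈ ℤ_7^×. Compute digits iteratively via a_i = x_i mod 7, x_{i+1} = (x_i − a_i)/7, with x_0 = x:
  x_0 = 5/3;  a_0 = 4;  x_1 = (x_0 − 4)/7 = -1/3
  x_1 = -1/3;  a_1 = 2;  x_2 = (x_1 − 2)/7 = -1/3
  x_2 = -1/3;  a_2 = 2;  x_3 = (x_2 − 2)/7 = -1/3
  x_3 = -1/3;  a_3 = 2;  x_4 = (x_3 − 2)/7 = -1/3
  x_4 = -1/3;  a_4 = 2;  x_5 = (x_4 − 2)/7 = -1/3
  x_5 = -1/3;  a_5 = 2;  x_6 = (x_5 − 2)/7 = -1/3
Digits: (4, 2, 2, 2, 2, 2).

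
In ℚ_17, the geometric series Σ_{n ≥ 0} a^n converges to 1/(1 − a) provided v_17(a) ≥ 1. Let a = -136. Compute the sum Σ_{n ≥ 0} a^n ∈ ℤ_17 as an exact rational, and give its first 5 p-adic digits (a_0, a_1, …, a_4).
Σ a^n = 1/(1 − a) = 1/137;  first 5 digits = (1, 9, 12, 1, 3)

v_17(a) = 1 ≥ 1, so the series converges in ℤ_17 to 1/(1 − a) = 1/(1 − (-136)) = 1/137. Expand this rational in ℤ_17: compute digits iteratively via d_i = x_i mod 17, x_{i+1} = (x_i − d_i)/17. The first 5 digits are (1, 9, 12, 1, 3).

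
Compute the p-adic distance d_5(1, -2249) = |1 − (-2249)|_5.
d_5(1, -2249) = 1/125

Step 1 — x − y = 1 − (-2249) = 2250. Step 2 — v_5(2250) = 3 (factor: 2250 = (5^3 · 18); the sign does not affect v_p). Step 3 — |x − y|_5 = 5^{-3} = 1/125.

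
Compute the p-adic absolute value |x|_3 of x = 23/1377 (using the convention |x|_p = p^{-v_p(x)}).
|23/1377|_3 = 81

Step 1 — compute v_3(x) by factoring powers of 3 out of the numerator and denominator: v_3(23/1377) = -4. Step 2 — apply |x|_p = p^{-v_p(x)} = 3^{4} = 81.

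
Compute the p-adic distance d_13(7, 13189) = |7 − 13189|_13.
d_13(7, 13189) = 1/2197

Step 1 — x − y = 7 − 13189 = -13182. Step 2 — v_13(-13182) = 3 (factor: -13182 = −(13^3 · 6); the sign does not affect v_p). Step 3 — |x − y|_13 = 13^{-3} = 1/2197.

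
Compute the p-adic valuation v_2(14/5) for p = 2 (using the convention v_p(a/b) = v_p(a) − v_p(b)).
v_2(14/5) = 1

Factor powers of 2 from the numerator and denominator of the reduced fraction: 14 = 2^1 · 7 and 5 = 2^0 · 5. Apply v_p(a/b) = v_p(a) − v_p(b): v_2(14/5) = 1 − 0 = 1.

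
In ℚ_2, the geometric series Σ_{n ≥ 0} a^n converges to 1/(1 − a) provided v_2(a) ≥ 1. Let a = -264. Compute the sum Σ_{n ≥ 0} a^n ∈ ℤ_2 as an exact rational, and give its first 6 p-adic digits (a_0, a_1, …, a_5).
Σ a^n = 1/(1 − a) = 1/265;  first 6 digits = (1, 0, 0, 1, 1, 1)

v_2(a) = 3 ≥ 1, so the series converges in ℤ_2 to 1/(1 − a) = 1/(1 − (-264)) = 1/265. Expand this rational in ℤ_2: compute digits iteratively via d_i = x_i mod 2, x_{i+1} = (x_i − d_i)/2. The first 6 digits are (1, 0, 0, 1, 1, 1).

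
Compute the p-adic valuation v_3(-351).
v_3(-351) = 3

v_3(n) is the largest exponent k such that 3^k divides n. Factor out: -351 = -3^3 · 13. (Sign doesn't affect v_p.) So v_3(-351) = 3.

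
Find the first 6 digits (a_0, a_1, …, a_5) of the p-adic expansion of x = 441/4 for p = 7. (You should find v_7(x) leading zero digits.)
(a_0, …, a_5) = (0, 0, 4, 5, 1, 5)

v_7(441/4) = 2, so a_0 = ... = a_1 = 0. Factor out: x = 7^2 · u with u = 9/4 a unit in ℤ_7. Expand u iteratively via a_{v+i} = u_i mod 7, u_{i+1} = (u_i − a_{v+i})/7:
  u_0 = 9/4;  a_2 = 4;  u_1 = (u_0 − 4)/7 = -1/4
  u_1 = -1/4;  a_3 = 5;  u_2 = (u_1 − 5)/7 = -3/4
  u_2 = -3/4;  a_4 = 1;  u_3 = (u_2 − 1)/7 = -1/4
  u_3 = -1/4;  a_5 = 5;  u_4 = (u_3 − 5)/7 = -3/4
Digits: (0, 0, 4, 5, 1, 5).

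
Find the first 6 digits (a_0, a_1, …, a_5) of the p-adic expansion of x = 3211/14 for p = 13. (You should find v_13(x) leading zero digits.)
(a_0, …, a_5) = (0, 0, 6, 8, 4, 8)

v_13(3211/14) = 2, so a_0 = ... = a_1 = 0. Factor out: x = 13^2 · u with u = 19/14 a unit in ℤ_13. Expand u iteratively via a_{v+i} = u_i mod 13, u_{i+1} = (u_i − a_{v+i})/13:
  u_0 = 19/14;  a_2 = 6;  u_1 = (u_0 − 6)/13 = -5/14
  u_1 = -5/14;  a_3 = 8;  u_2 = (u_1 − 8)/13 = -9/14
  u_2 = -9/14;  a_4 = 4;  u_3 = (u_2 − 4)/13 = -5/14
  u_3 = -5/14;  a_5 = 8;  u_4 = (u_3 − 8)/13 = -9/14
Digits: (0, 0, 6, 8, 4, 8).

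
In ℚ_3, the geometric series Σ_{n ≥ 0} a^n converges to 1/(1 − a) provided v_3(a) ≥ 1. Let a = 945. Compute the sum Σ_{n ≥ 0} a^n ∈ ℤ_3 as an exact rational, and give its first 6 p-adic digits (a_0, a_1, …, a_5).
Σ a^n = 1/(1 − a) = -1/944;  first 6 digits = (1, 0, 0, 2, 2, 0)

v_3(a) = 3 ≥ 1, so the series converges in ℤ_3 to 1/(1 − a) = 1/(1 − 945) = -1/944. Expand this rational in ℤ_3: compute digits iteratively via d_i = x_i mod 3, x_{i+1} = (x_i − d_i)/3. The first 6 digits are (1, 0, 0, 2, 2, 0).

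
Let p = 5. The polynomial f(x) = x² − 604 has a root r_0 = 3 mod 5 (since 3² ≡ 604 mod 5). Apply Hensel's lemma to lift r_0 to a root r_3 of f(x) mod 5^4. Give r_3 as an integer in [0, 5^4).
r_3 = 473 (mod 625)

Hensel's recurrence: r_{i+1} = r_i − f(r_i)·(f′(r_i))^{-1} mod 5^{i+2}, with f′(x) = 2x. Iterate:
  r_0 = 3 (mod 5)
  r_1 = 23 (mod 25)
  r_2 = 98 (mod 125)
  r_3 = 473 (mod 625)
Final: r_3 = 473, and one checks f(r_3) ≡ 0 mod 5^4.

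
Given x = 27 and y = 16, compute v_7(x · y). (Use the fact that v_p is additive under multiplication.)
v_7(432) = 0

v_p(x) = 0 (factor: 27 = 7^0 · 27); v_p(y) = 0 (factor: 16 = 7^0 · 16). Additivity: v_p(xy) = v_p(x) + v_p(y) = 0 + 0 = 0. (Direct check: xy = 432 = 7^0 · (432).)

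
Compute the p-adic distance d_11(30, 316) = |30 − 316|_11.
d_11(30, 316) = 1/11

Step 1 — x − y = 30 − 316 = -286. Step 2 — v_11(-286) = 1 (factor: -286 = −(11^1 · 26); the sign does not affect v_p). Step 3 — |x − y|_11 = 11^{-1} = 1/11.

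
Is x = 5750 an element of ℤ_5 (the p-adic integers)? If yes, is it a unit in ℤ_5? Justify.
x ∈ ℤ_5 but not a unit; v_5(x) = 3 > 0

ℤ_5 = {x ∈ ℚ_5 : v_5(x) ≥ 0} and ℤ_5^× = {x ∈ ℤ_5 : v_5(x) = 0}. Here v_5(5750) = v_5(num) − v_5(den) = 3; compare against these criteria.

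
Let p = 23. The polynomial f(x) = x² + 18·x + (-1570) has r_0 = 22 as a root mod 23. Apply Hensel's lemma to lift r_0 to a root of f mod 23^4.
r_3 = 227469 (mod 279841)

Hensel: r_{i+1} = r_i − f(r_i)·(f′(r_i))^{-1} mod 23^{i+2}, f′(x) = 2x + 18. Iterate:
  r_0 = 22 (mod 23)
  r_1 = 528 (mod 529)
  r_2 = 8463 (mod 12167)
  r_3 = 227469 (mod 279841)
Final: r = 227469 satisfies f(r) ≡ 0 mod 23^4.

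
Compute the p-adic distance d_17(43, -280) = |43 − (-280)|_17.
d_17(43, -280) = 1/17

Step 1 — x − y = 43 − (-280) = 323. Step 2 — v_17(323) = 1 (factor: 323 = (17^1 · 19); the sign does not affect v_p). Step 3 — |x − y|_17 = 17^{-1} = 1/17.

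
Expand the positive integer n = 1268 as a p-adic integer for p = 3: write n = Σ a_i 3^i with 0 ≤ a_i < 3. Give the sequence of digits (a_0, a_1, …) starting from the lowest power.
(a_0, a_1, …) = (2, 2, 2, 1, 0, 2, 1)

Repeated division by 3 gives the digits low-to-high: 1268 = 2 + 2·3^1 + 2·3^2 + 1·3^3 + 2·3^5 + 1·3^6. Digit sequence: (2, 2, 2, 1, 0, 2, 1).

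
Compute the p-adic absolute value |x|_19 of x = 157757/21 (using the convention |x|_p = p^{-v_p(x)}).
|157757/21|_19 = 1/6859

Step 1 — compute v_19(x) by factoring powers of 19 out of the numerator and denominator: v_19(157757/21) = 3. Step 2 — apply |x|_p = p^{-v_p(x)} = 19^{-3} = 1/6859.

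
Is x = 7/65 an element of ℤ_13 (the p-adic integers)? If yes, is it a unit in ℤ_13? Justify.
x ∉ ℤ_13 (v_13(x) = -1 < 0)

ℤ_13 = {x ∈ ℚ_13 : v_13(x) ≥ 0} and ℤ_13^× = {x ∈ ℤ_13 : v_13(x) = 0}. Here v_13(7/65) = v_13(num) − v_13(den) = -1; compare against these criteria.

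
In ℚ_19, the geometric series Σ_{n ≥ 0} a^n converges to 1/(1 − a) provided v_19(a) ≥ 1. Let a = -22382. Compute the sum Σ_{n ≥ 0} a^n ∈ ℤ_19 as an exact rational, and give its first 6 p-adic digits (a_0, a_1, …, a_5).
Σ a^n = 1/(1 − a) = 1/22383;  first 6 digits = (1, 0, 14, 15, 5, 12)

v_19(a) = 2 ≥ 1, so the series converges in ℤ_19 to 1/(1 − a) = 1/(1 − (-22382)) = 1/22383. Expand this rational in ℤ_19: compute digits iteratively via d_i = x_i mod 19, x_{i+1} = (x_i − d_i)/19. The first 6 digits are (1, 0, 14, 15, 5, 12).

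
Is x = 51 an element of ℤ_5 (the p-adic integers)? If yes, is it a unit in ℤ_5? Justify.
x ∈ ℤ_5^× (unit); v_5(x) = 0

ℤ_5 = {x ∈ ℚ_5 : v_5(x) ≥ 0} and ℤ_5^× = {x ∈ ℤ_5 : v_5(x) = 0}. Here v_5(51) = v_5(num) − v_5(den) = 0; compare against these criteria.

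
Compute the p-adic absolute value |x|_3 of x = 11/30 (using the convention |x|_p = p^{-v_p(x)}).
|11/30|_3 = 3

Step 1 — compute v_3(x) by factoring powers of 3 out of the numerator and denominator: v_3(11/30) = -1. Step 2 — apply |x|_p = p^{-v_p(x)} = 3^{1} = 3.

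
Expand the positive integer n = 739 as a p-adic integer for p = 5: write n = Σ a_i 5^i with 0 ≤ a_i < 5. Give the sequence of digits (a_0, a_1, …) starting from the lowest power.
(a_0, a_1, …) = (4, 2, 4, 0, 1)

Repeated division by 5 gives the digits low-to-high: 739 = 4 + 2·5^1 + 4·5^2 + 1·5^4. Digit sequence: (4, 2, 4, 0, 1).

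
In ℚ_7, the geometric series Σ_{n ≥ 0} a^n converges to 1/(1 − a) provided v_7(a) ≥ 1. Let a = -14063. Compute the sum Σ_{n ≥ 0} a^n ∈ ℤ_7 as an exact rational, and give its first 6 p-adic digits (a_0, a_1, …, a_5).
Σ a^n = 1/(1 − a) = 1/14064;  first 6 digits = (1, 0, 0, 1, 1, 6)

v_7(a) = 3 ≥ 1, so the series converges in ℤ_7 to 1/(1 − a) = 1/(1 − (-14063)) = 1/14064. Expand this rational in ℤ_7: compute digits iteratively via d_i = x_i mod 7, x_{i+1} = (x_i − d_i)/7. The first 6 digits are (1, 0, 0, 1, 1, 6).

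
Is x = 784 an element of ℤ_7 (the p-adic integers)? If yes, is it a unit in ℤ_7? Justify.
x ∈ ℤ_7 but not a unit; v_7(x) = 2 > 0

ℤ_7 = {x ∈ ℚ_7 : v_7(x) ≥ 0} and ℤ_7^× = {x ∈ ℤ_7 : v_7(x) = 0}. Here v_7(784) = v_7(num) − v_7(den) = 2; compare against these criteria.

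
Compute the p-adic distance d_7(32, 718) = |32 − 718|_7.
d_7(32, 718) = 1/343

Step 1 — x − y = 32 − 718 = -686. Step 2 — v_7(-686) = 3 (factor: -686 = −(7^3 · 2); the sign does not affect v_p). Step 3 — |x − y|_7 = 7^{-3} = 1/343.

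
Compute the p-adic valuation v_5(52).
v_5(52) = 0

v_5(n) is the largest exponent k such that 5^k divides n. Factor out: 52 = 5^0 · 52. (Sign doesn't affect v_p.) So v_5(52) = 0.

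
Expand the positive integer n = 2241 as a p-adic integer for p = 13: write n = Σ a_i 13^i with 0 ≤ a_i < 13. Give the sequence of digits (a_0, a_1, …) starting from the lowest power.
(a_0, a_1, …) = (5, 3, 0, 1)

Repeated division by 13 gives the digits low-to-high: 2241 = 5 + 3·13^1 + 1·13^3. Digit sequence: (5, 3, 0, 1).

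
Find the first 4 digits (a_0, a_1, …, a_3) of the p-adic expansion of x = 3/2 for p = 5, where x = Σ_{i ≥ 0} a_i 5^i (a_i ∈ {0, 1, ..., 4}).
(a_0, …, a_3) = (4, 2, 2, 2)

v_5(3/2) = 0 (numerator and denominator both coprime to 5), so x ∈ ℤ_5^×. Compute digits iteratively via a_i = x_i mod 5, x_{i+1} = (x_i − a_i)/5, with x_0 = x:
  x_0 = 3/2;  a_0 = 4;  x_1 = (x_0 − 4)/5 = -1/2
  x_1 = -1/2;  a_1 = 2;  x_2 = (x_1 − 2)/5 = -1/2
  x_2 = -1/2;  a_2 = 2;  x_3 = (x_2 − 2)/5 = -1/2
  x_3 = -1/2;  a_3 = 2;  x_4 = (x_3 − 2)/5 = -1/2
Digits: (4, 2, 2, 2).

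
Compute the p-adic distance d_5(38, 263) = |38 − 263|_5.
d_5(38, 263) = 1/25

Step 1 — x − y = 38 − 263 = -225. Step 2 — v_5(-225) = 2 (factor: -225 = −(5^2 · 9); the sign does not affect v_p). Step 3 — |x − y|_5 = 5^{-2} = 1/25.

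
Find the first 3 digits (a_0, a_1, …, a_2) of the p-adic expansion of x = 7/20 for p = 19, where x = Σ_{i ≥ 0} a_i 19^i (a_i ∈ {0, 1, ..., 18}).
(a_0, …, a_2) = (7, 12, 6)

v_19(7/20) = 0 (numerator and denominator both coprime to 19), so x ∈ ℤ_19^×. Compute digits iteratively via a_i = x_i mod 19, x_{i+1} = (x_i − a_i)/19, with x_0 = x:
  x_0 = 7/20;  a_0 = 7;  x_1 = (x_0 − 7)/19 = -7/20
  x_1 = -7/20;  a_1 = 12;  x_2 = (x_1 − 12)/19 = -13/20
  x_2 = -13/20;  a_2 = 6;  x_3 = (x_2 − 6)/19 = -7/20
Digits: (7, 12, 6).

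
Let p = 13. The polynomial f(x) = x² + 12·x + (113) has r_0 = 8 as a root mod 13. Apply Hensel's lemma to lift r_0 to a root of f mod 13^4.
r_3 = 26658 (mod 28561)

Hensel: r_{i+1} = r_i − f(r_i)·(f′(r_i))^{-1} mod 13^{i+2}, f′(x) = 2x + 12. Iterate:
  r_0 = 8 (mod 13)
  r_1 = 125 (mod 169)
  r_2 = 294 (mod 2197)
  r_3 = 26658 (mod 28561)
Final: r = 26658 satisfies f(r) ≡ 0 mod 13^4.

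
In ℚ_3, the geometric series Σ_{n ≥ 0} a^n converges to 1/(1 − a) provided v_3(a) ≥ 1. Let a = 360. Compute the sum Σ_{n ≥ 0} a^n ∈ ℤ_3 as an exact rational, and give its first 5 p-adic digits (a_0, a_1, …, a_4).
Σ a^n = 1/(1 − a) = -1/359;  first 5 digits = (1, 0, 1, 1, 2)

v_3(a) = 2 ≥ 1, so the series converges in ℤ_3 to 1/(1 − a) = 1/(1 − 360) = -1/359. Expand this rational in ℤ_3: compute digits iteratively via d_i = x_i mod 3, x_{i+1} = (x_i − d_i)/3. The first 5 digits are (1, 0, 1, 1, 2).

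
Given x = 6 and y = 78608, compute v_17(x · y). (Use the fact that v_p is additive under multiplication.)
v_17(471648) = 3

v_p(x) = 0 (factor: 6 = 17^0 · 6); v_p(y) = 3 (factor: 78608 = 17^3 · 16). Additivity: v_p(xy) = v_p(x) + v_p(y) = 0 + 3 = 3. (Direct check: xy = 471648 = 17^3 · (96).)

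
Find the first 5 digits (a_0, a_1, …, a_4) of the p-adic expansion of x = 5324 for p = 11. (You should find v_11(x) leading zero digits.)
(a_0, …, a_4) = (0, 0, 0, 4, 0)

v_11(5324) = 3, so a_0 = ... = a_2 = 0. Factor out: x = 11^3 · u with u = 4 a unit in ℤ_11. Expand u iteratively via a_{v+i} = u_i mod 11, u_{i+1} = (u_i − a_{v+i})/11:
  u_0 = 4;  a_3 = 4;  u_1 = (u_0 − 4)/11 = 0
  u_1 = 0;  a_4 = 0;  u_2 = (u_1 − 0)/11 = 0
Digits: (0, 0, 0, 4, 0).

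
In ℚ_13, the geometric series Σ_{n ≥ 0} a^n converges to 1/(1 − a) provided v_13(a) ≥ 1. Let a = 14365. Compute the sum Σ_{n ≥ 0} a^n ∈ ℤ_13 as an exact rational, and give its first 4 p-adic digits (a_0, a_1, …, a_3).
Σ a^n = 1/(1 − a) = -1/14364;  first 4 digits = (1, 0, 7, 6)

v_13(a) = 2 ≥ 1, so the series converges in ℤ_13 to 1/(1 − a) = 1/(1 − 14365) = -1/14364. Expand this rational in ℤ_13: compute digits iteratively via d_i = x_i mod 13, x_{i+1} = (x_i − d_i)/13. The first 4 digits are (1, 0, 7, 6).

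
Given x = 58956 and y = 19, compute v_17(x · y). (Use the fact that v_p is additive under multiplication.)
v_17(1120164) = 3

v_p(x) = 3 (factor: 58956 = 17^3 · 12); v_p(y) = 0 (factor: 19 = 17^0 · 19). Additivity: v_p(xy) = v_p(x) + v_p(y) = 3 + 0 = 3. (Direct check: xy = 1120164 = 17^3 · (228).)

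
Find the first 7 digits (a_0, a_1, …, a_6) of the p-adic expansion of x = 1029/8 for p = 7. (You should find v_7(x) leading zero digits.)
(a_0, …, a_6) = (0, 0, 0, 3, 4, 2, 4)

v_7(1029/8) = 3, so a_0 = ... = a_2 = 0. Factor out: x = 7^3 · u with u = 3/8 a unit in ℤ_7. Expand u iteratively via a_{v+i} = u_i mod 7, u_{i+1} = (u_i − a_{v+i})/7:
  u_0 = 3/8;  a_3 = 3;  u_1 = (u_0 − 3)/7 = -3/8
  u_1 = -3/8;  a_4 = 4;  u_2 = (u_1 − 4)/7 = -5/8
  u_2 = -5/8;  a_5 = 2;  u_3 = (u_2 − 2)/7 = -3/8
  u_3 = -3/8;  a_6 = 4;  u_4 = (u_3 − 4)/7 = -5/8
Digits: (0, 0, 0, 3, 4, 2, 4).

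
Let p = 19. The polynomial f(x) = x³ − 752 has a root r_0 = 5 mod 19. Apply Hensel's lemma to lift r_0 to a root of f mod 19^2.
r_1 = 100 (mod 361)

Hensel: r_{i+1} = r_i − f(r_i)/f′(r_i) mod 19^{i+2}, where f′(x) = 3x². Iterate:
  r_0 = 5 (mod 19)
  r_1 = 100 (mod 361)
Final: r = 100 with f(r) ≡ 0 mod 19^2.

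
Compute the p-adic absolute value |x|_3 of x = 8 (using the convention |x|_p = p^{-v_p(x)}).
|8|_3 = 1

Step 1 — compute v_3(x) by factoring powers of 3 out of the numerator and denominator: v_3(8) = 0. Step 2 — apply |x|_p = p^{-v_p(x)} = 3^{0} = 1.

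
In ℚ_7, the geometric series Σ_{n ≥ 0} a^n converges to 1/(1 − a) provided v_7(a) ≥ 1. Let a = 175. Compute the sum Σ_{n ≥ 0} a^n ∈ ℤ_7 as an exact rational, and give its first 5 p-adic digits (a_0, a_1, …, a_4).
Σ a^n = 1/(1 − a) = -1/174;  first 5 digits = (1, 4, 5, 6, 1)

v_7(a) = 1 ≥ 1, so the series converges in ℤ_7 to 1/(1 − a) = 1/(1 − 175) = -1/174. Expand this rational in ℤ_7: compute digits iteratively via d_i = x_i mod 7, x_{i+1} = (x_i − d_i)/7. The first 5 digits are (1, 4, 5, 6, 1).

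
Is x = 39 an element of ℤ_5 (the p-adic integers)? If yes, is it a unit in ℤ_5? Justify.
x ∈ ℤ_5^× (unit); v_5(x) = 0

ℤ_5 = {x ∈ ℚ_5 : v_5(x) ≥ 0} and ℤ_5^× = {x ∈ ℤ_5 : v_5(x) = 0}. Here v_5(39) = v_5(num) − v_5(den) = 0; compare against these criteria.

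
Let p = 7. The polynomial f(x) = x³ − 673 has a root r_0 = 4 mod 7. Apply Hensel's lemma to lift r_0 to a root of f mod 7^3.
r_2 = 228 (mod 343)

Hensel: r_{i+1} = r_i − f(r_i)/f′(r_i) mod 7^{i+2}, where f′(x) = 3x². Iterate:
  r_0 = 4 (mod 7)
  r_1 = 32 (mod 49)
  r_2 = 228 (mod 343)
Final: r = 228 with f(r) ≡ 0 mod 7^3.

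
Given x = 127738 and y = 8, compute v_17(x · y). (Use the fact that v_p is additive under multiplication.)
v_17(1021904) = 3

v_p(x) = 3 (factor: 127738 = 17^3 · 26); v_p(y) = 0 (factor: 8 = 17^0 · 8). Additivity: v_p(xy) = v_p(x) + v_p(y) = 3 + 0 = 3. (Direct check: xy = 1021904 = 17^3 · (208).)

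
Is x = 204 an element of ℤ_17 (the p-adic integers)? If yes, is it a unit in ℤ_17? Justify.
x ∈ ℤ_17 but not a unit; v_17(x) = 1 > 0

ℤ_17 = {x ∈ ℚ_17 : v_17(x) ≥ 0} and ℤ_17^× = {x ∈ ℤ_17 : v_17(x) = 0}. Here v_17(204) = v_17(num) − v_17(den) = 1; compare against these criteria.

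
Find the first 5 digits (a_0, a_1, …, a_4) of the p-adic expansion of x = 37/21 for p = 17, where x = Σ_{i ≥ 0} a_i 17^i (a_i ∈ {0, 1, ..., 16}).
(a_0, …, a_4) = (5, 16, 12, 13, 0)

v_17(37/21) = 0 (numerator and denominator both coprime to 17), so x ∈ ℤ_17^×. Compute digits iteratively via a_i = x_i mod 17, x_{i+1} = (x_i − a_i)/17, with x_0 = x:
  x_0 = 37/21;  a_0 = 5;  x_1 = (x_0 − 5)/17 = -4/21
  x_1 = -4/21;  a_1 = 16;  x_2 = (x_1 − 16)/17 = -20/21
  x_2 = -20/21;  a_2 = 12;  x_3 = (x_2 − 12)/17 = -16/21
  x_3 = -16/21;  a_3 = 13;  x_4 = (x_3 − 13)/17 = -17/21
  x_4 = -17/21;  a_4 = 0;  x_5 = (x_4 − 0)/17 = -1/21
Digits: (5, 16, 12, 13, 0).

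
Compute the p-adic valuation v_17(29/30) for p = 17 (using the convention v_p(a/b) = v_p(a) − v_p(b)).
v_17(29/30) = 0

Factor powers of 17 from the numerator and denominator of the reduced fraction: 29 = 17^0 · 29 and 30 = 17^0 · 30. Apply v_p(a/b) = v_p(a) − v_p(b): v_17(29/30) = 0 − 0 = 0.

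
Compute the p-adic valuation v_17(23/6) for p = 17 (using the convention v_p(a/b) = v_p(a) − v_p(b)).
v_17(23/6) = 0

Factor powers of 17 from the numerator and denominator of the reduced fraction: 23 = 17^0 · 23 and 6 = 17^0 · 6. Apply v_p(a/b) = v_p(a) − v_p(b): v_17(23/6) = 0 − 0 = 0.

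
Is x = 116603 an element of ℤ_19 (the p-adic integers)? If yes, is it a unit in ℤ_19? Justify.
x ∈ ℤ_19 but not a unit; v_19(x) = 3 > 0

ℤ_19 = {x ∈ ℚ_19 : v_19(x) ≥ 0} and ℤ_19^× = {x ∈ ℤ_19 : v_19(x) = 0}. Here v_19(116603) = v_19(num) − v_19(den) = 3; compare against these criteria.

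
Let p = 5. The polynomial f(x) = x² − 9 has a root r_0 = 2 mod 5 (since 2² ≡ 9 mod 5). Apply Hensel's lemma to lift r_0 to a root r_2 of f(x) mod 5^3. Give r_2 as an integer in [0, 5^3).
r_2 = 122 (mod 125)

Hensel's recurrence: r_{i+1} = r_i − f(r_i)·(f′(r_i))^{-1} mod 5^{i+2}, with f′(x) = 2x. Iterate:
  r_0 = 2 (mod 5)
  r_1 = 22 (mod 25)
  r_2 = 122 (mod 125)
Final: r_2 = 122, and one checks f(r_2) ≡ 0 mod 5^3.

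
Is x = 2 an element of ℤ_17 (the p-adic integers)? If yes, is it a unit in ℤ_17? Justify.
x ∈ ℤ_17^× (unit); v_17(x) = 0

ℤ_17 = {x ∈ ℚ_17 : v_17(x) ≥ 0} and ℤ_17^× = {x ∈ ℤ_17 : v_17(x) = 0}. Here v_17(2) = v_17(num) − v_17(den) = 0; compare against these criteria.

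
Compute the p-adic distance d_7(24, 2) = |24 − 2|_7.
d_7(24, 2) = 1

Step 1 — x − y = 24 − 2 = 22. Step 2 — v_7(22) = 0 (factor: 22 = (7^0 · 22); the sign does not affect v_p). Step 3 — |x − y|_7 = 7^{0} = 1.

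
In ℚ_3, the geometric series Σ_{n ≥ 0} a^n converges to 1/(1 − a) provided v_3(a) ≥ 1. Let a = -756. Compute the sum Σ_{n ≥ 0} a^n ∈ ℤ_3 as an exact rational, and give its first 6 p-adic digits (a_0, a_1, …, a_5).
Σ a^n = 1/(1 − a) = 1/757;  first 6 digits = (1, 0, 0, 2, 2, 2)

v_3(a) = 3 ≥ 1, so the series converges in ℤ_3 to 1/(1 − a) = 1/(1 − (-756)) = 1/757. Expand this rational in ℤ_3: compute digits iteratively via d_i = x_i mod 3, x_{i+1} = (x_i − d_i)/3. The first 6 digits are (1, 0, 0, 2, 2, 2).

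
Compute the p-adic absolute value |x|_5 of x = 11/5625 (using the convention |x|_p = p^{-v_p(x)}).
|11/5625|_5 = 625

Step 1 — compute v_5(x) by factoring powers of 5 out of the numerator and denominator: v_5(11/5625) = -4. Step 2 — apply |x|_p = p^{-v_p(x)} = 5^{4} = 625.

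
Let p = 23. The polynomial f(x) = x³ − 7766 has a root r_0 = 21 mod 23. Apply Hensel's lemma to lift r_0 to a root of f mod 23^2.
r_1 = 205 (mod 529)

Hensel: r_{i+1} = r_i − f(r_i)/f′(r_i) mod 23^{i+2}, where f′(x) = 3x². Iterate:
  r_0 = 21 (mod 23)
  r_1 = 205 (mod 529)
Final: r = 205 with f(r) ≡ 0 mod 23^2.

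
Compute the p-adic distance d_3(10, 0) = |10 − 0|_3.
d_3(10, 0) = 1

Step 1 — x − y = 10 − 0 = 10. Step 2 — v_3(10) = 0 (factor: 10 = (3^0 · 10); the sign does not affect v_p). Step 3 — |x − y|_3 = 3^{0} = 1.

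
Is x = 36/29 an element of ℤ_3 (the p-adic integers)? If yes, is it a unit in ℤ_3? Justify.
x ∈ ℤ_3 but not a unit; v_3(x) = 2 > 0

ℤ_3 = {x ∈ ℚ_3 : v_3(x) ≥ 0} and ℤ_3^× = {x ∈ ℤ_3 : v_3(x) = 0}. Here v_3(36/29) = v_3(num) − v_3(den) = 2; compare against these criteria.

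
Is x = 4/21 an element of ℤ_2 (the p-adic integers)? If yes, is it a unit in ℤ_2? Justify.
x ∈ ℤ_2 but not a unit; v_2(x) = 2 > 0

ℤ_2 = {x ∈ ℚ_2 : v_2(x) ≥ 0} and ℤ_2^× = {x ∈ ℤ_2 : v_2(x) = 0}. Here v_2(4/21) = v_2(num) − v_2(den) = 2; compare against these criteria.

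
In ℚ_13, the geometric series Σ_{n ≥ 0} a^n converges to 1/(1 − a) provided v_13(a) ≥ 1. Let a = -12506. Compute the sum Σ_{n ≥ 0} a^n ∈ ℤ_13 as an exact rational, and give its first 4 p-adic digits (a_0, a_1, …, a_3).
Σ a^n = 1/(1 − a) = 1/12507;  first 4 digits = (1, 0, 4, 7)

v_13(a) = 2 ≥ 1, so the series converges in ℤ_13 to 1/(1 − a) = 1/(1 − (-12506)) = 1/12507. Expand this rational in ℤ_13: compute digits iteratively via d_i = x_i mod 13, x_{i+1} = (x_i − d_i)/13. The first 4 digits are (1, 0, 4, 7).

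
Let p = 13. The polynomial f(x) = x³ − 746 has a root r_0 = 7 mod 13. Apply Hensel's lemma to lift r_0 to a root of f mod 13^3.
r_2 = 1333 (mod 2197)

Hensel: r_{i+1} = r_i − f(r_i)/f′(r_i) mod 13^{i+2}, where f′(x) = 3x². Iterate:
  r_0 = 7 (mod 13)
  r_1 = 150 (mod 169)
  r_2 = 1333 (mod 2197)
Final: r = 1333 with f(r) ≡ 0 mod 13^3.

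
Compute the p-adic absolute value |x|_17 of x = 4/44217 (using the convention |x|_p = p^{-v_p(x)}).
|4/44217|_17 = 4913

Step 1 — compute v_17(x) by factoring powers of 17 out of the numerator and denominator: v_17(4/44217) = -3. Step 2 — apply |x|_p = p^{-v_p(x)} = 17^{3} = 4913.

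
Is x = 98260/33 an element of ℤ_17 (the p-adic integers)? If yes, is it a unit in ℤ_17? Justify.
x ∈ ℤ_17 but not a unit; v_17(x) = 3 > 0

ℤ_17 = {x ∈ ℚ_17 : v_17(x) ≥ 0} and ℤ_17^× = {x ∈ ℤ_17 : v_17(x) = 0}. Here v_17(98260/33) = v_17(num) − v_17(den) = 3; compare against these criteria.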